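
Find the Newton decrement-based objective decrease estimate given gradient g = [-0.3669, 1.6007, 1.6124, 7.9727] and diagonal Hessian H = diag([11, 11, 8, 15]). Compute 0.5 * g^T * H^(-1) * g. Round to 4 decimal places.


Step 1: H is diagonal, so H^(-1) * g = [-0.0334, 0.1455, 0.2016, 0.5315].
Step 2: g^T H^(-1) g = sum_i g_i^2 / H_ii
  = (-0.3669)^2/11 + (1.6007)^2/11 + (1.6124)^2/8 + (7.9727)^2/15
  = 0.0122 + 0.2329 + 0.325 + 4.2376 = 4.8077
Step 3: Objective decrease = 0.5 * g^T H^(-1) g = 2.4039


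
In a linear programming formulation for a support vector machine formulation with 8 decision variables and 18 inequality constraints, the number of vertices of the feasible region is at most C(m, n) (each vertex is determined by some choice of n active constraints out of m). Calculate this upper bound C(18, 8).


Each vertex corresponds to some choice of n active constraints out of m, so the number of vertices is at most C(m, n) = m! / (n!(m-n)!).
m = 18, n = 8
Numerator: 18 * 17 * 16 * 15 * 14 * 13 * 12 * 11
Denominator: 8! = 40320
C(18, 8) = 43758


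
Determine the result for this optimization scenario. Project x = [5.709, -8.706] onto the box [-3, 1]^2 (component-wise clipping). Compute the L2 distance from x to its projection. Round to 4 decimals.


Project each component onto [-3, 1].
clip(5.709) = 1.0, clip(-8.706) = -3.0
Projection = [1.0, -3.0]
Squared diffs: [22.1747, 32.5584]
Distance = sqrt(54.7331) = 7.3982


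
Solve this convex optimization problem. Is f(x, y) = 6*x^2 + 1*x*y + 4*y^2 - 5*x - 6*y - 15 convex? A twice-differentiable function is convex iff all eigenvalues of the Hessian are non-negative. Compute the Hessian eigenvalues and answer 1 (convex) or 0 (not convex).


The Hessian of f(x,y) = 6*x^2 + 1*x*y + 4*y^2 - 5*x - 6*y - 15 is:
H = [[12, 1], [1, 8]]
Trace = 12 + 8 = 20
Determinant = 12*8 - (1)^2 = 95
Discriminant = (20)^2 - 4*95 = 20.0
Eigenvalues: lambda_1 = 7.7639, lambda_2 = 12.2361
The function is convex.

1


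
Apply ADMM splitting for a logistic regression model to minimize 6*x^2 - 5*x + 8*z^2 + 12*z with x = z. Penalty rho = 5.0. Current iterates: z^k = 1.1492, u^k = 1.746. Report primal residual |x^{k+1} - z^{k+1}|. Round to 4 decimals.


ADMM iteration with rho = 5.0, z^k = 1.1492, u^k = 1.746
Step 1: x-update.
Minimize 6*x^2 - 5*x + (5.0/2)*(x - 1.1492 + 1.746)^2
FOC: (2*6 + 5.0)*x = 5 + 5.0*(1.1492 - 1.746)
x^{k+1} = 0.1186
Step 2: z-update.
Minimize 8*z^2 + 12*z + (5.0/2)*(0.1186 - z + 1.746)^2
FOC: (2*8 + 5.0)*z = -12 + 5.0*(0.1186 + 1.746)
z^{k+1} = -0.1275
Step 3: u-update.
u^{k+1} = 1.746 + 0.1186 + 0.1275 = 1.9921
Step 4: Primal residual = |0.1186 + 0.1275| = 0.2461


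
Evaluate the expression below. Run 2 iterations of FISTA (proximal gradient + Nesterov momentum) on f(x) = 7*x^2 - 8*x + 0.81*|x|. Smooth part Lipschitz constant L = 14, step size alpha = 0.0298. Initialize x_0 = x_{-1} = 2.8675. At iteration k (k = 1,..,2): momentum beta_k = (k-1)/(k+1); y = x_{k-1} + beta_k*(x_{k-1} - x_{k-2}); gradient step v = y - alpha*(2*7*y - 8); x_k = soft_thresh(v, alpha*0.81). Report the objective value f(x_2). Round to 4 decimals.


FISTA on f(x) = 7*x^2 - 8*x + 0.81*|x|
L = 14, alpha = 0.0298
Iteration 1: beta = 0.0, y = 2.8675 + 0.0*(2.8675 - 2.8675) = 2.8675
  grad(y) = 32.145, v = y - alpha*grad = 1.9096
  prox(v) = soft_thresh(1.9096, 0.0241) = 1.8854
Iteration 2: beta = 0.3333, y = 1.8854 + 0.3333*(1.8854 - 2.8675) = 1.5581
  grad(y) = 13.8132, v = y - alpha*grad = 1.1465
  prox(v) = soft_thresh(1.1465, 0.0241) = 1.1223
f(x_2) = 7*1.1223^2 - 8*1.1223 + 0.81*|1.1223| = 0.7477


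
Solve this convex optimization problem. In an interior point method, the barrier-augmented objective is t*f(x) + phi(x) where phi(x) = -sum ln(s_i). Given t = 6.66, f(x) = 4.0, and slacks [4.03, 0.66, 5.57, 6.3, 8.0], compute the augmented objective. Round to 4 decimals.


Step 1: Compute log-barrier.
ln values: [1.3938, -0.4155, 1.7174, 1.8405, 2.0794]
phi = -(1.3938 - 0.4155 + 1.7174 + 1.8405 + 2.0794) = -6.6156
Step 2: Compute augmented objective.
t*f(x) = 6.66*4.0 = 26.64
Total = 26.64 - 6.6156 = 20.0244


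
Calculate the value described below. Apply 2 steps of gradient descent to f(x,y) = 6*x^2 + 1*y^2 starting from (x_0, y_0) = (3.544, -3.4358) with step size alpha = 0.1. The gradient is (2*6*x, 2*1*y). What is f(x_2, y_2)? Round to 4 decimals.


Gradient descent on f(x,y) = 6*x^2 + 1*y^2.
Starting point: (3.544, -3.4358), alpha = 0.1
Step 1: grad_x = 2*6*3.544 = 42.528, grad_y = 2*1*-3.4358 = -6.8716
  x_1 = 3.544 - 0.1*42.528 = -0.7088
  y_1 = -3.4358 - 0.1*-6.8716 = -2.7486
Step 2: grad_x = 2*6*-0.7088 = -8.5056, grad_y = 2*1*-2.7486 = -5.4973
  x_2 = -0.7088 - 0.1*-8.5056 = 0.1418
  y_2 = -2.7486 - 0.1*-5.4973 = -2.1989
f(0.1418, -2.1989) = 6*0.1418^2 + 1*(-2.1989)^2 = 4.9558


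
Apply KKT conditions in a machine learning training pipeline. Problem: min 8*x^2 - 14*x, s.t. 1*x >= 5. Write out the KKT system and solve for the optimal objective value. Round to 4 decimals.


Step 1: Try lambda = 0 (constraint inactive).
x_unc = 14/(2*8) = 0.875
Check: 1*0.875 = 0.875 < 5 -- violated!
Step 2: Constraint must be active: 1*x = 5
x* = 5/1 = 5.0
lambda = (2*8*5.0 - 14)/1 = 66.0
Step 3: Compute optimal value.
f(x*) = 8*5.0^2 - 14*5.0 = 130.0


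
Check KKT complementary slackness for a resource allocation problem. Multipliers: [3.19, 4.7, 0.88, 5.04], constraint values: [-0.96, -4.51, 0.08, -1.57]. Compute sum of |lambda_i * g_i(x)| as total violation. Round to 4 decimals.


KKT complementary slackness check:
lambda_1 * g_1 = 3.19 * -0.96 = -3.0624
lambda_2 * g_2 = 4.7 * -4.51 = -21.197
lambda_3 * g_3 = 0.88 * 0.08 = 0.0704
lambda_4 * g_4 = 5.04 * -1.57 = -7.9128
Total violation = 3.0624 + 21.197 + 0.0704 + 7.9128 = 32.2426


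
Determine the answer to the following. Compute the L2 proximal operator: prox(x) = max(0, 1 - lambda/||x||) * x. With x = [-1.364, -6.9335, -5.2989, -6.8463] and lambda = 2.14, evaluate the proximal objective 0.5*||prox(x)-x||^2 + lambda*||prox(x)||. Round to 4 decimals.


Step 1: Compute ||x||.
||x|| = 11.1752
Step 2: Compute scaling factor.
scale = max(0, 1 - 2.14/11.1752) = 0.8085
Step 3: prox(x) = [-1.1028, -5.6058, -4.2842, -5.5353]
||prox(x)|| = 9.0352
Step 4: Proximal objective.
0.5*||prox-x||^2 = 2.2898
lambda*||prox|| = 19.3353
Total = 21.625


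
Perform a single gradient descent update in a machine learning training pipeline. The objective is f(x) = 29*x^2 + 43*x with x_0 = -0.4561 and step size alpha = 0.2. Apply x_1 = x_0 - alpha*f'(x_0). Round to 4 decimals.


We compute the gradient at x_0 and apply the update.
f'(x) = 58*x + 43
f'(-0.4561) = 58*-0.4561 + 43 = 16.5462
x_1 = -0.4561 - 0.2*16.5462 = -3.7653


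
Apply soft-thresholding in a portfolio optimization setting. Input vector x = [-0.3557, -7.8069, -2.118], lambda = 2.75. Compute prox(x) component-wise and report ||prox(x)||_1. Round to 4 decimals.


Soft-thresholding with lambda = 2.75:
prox(-0.3557) = sign(-0.3557)*max(|-0.3557| - 2.75, 0) = 0.0
prox(-7.8069) = sign(-7.8069)*max(|-7.8069| - 2.75, 0) = -5.0569
prox(-2.118) = sign(-2.118)*max(|-2.118| - 2.75, 0) = 0.0
prox(x) = [0.0, -5.0569, 0.0]
||prox(x)||_1 = 0.0 + 5.0569 + 0.0 = 5.0569


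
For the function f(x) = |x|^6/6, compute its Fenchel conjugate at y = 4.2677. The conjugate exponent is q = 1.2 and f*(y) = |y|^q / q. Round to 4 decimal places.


The conjugate exponent q satisfies 1/p + 1/q = 1.
p = 6, so q = 6/(6 - 1) = 1.2
|y|^q = 4.2677^1.2 = 5.7047
f*(4.2677) = 5.7047 / 1.2 = 4.7539


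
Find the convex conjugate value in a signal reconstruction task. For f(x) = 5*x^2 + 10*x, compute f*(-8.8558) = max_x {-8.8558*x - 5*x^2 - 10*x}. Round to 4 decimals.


f*(y) = sup_x {y*x - a*x^2 - b*x} = sup_x {(y-b)*x - a*x^2}
FOC: (y - b) - 2a*x = 0 => x* = (y - b)/(2a)
x* = (-8.8558 - 10)/(2*5) = -1.8856
f*(-8.8558) = (y-b)^2/(4a) = (-8.8558 - 10)^2/(4*5)
= 355.5412/20 = 17.7771


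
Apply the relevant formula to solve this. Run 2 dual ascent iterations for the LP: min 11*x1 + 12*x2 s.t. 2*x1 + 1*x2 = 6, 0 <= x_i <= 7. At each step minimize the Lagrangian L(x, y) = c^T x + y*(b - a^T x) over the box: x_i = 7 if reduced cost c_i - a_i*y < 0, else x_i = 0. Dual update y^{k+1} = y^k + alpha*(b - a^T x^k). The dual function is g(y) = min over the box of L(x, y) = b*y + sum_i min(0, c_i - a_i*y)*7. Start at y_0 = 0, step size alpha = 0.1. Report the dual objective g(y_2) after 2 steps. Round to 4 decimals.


Dual ascent for LP: min 11*x1 + 12*x2, 2*x1 + 1*x2 = 6, 0 <= x_i <= 7
Step 1: y^k = 0.0, reduced costs: (11.0, 12.0)
  x^k = (0.0, 0.0), subgradient = b - a^T x = 6.0
  y^{k+1} = 0.0 + 0.1*6.0 = 0.6
Step 2: y^k = 0.6, reduced costs: (9.8, 11.4)
  x^k = (0.0, 0.0), subgradient = b - a^T x = 6.0
  y^{k+1} = 0.6 + 0.1*6.0 = 1.2
Dual objective at y_2 = 1.2: reduced costs (8.6, 10.8), box minimizer x = (0.0, 0.0)
g(y_2) = b*y + (c1 - a1*y)*x1 + (c2 - a2*y)*x2 = 6*1.2 + 8.6*0.0 + 10.8*0.0 = 7.2 + 0.0 + 0.0 = 7.2


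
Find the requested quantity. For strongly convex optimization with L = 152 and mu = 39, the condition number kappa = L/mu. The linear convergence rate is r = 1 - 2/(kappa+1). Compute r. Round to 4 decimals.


Step 1: Compute the condition number.
kappa = L/mu = 152/39 = 3.8974
Step 2: Compute the convergence rate.
r = 1 - 2/(kappa + 1) = 1 - 2*mu/(L + mu) = (L - mu)/(L + mu) = 113/191 = 0.5916


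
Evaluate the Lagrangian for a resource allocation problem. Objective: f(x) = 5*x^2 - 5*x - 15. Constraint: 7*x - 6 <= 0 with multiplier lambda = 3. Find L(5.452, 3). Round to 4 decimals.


Step 1: Evaluate f(x).
f(5.452) = 5*5.452^2 - 5*5.452 - 15 = 106.3615
Step 2: Evaluate g(x).
g(5.452) = 7*5.452 - 6 = 32.164
Step 3: Compute Lagrangian.
L = 106.3615 + 3*32.164 = 202.8535


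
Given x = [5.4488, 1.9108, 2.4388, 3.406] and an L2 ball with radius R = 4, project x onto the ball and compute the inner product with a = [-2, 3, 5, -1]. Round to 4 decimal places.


Step 1: Compute ||x|| (intermediates to 6 decimals).
||x|| = sqrt(5.4488^2 + 1.9108^2 + 2.4388^2 + 3.406^2) = 7.133664
Step 2: Project.
Since ||x|| > R, scale = R/||x|| = 4/7.133664 = 0.560722, proj(x) = scale * x
proj(x) = [3.055262, 1.071428, 1.367489, 1.909819]
Step 3: Dot product.
a^T * proj(x) = -2*3.055262 + 3*1.071428 + 5*1.367489 - 1*1.909819 = 2.0314


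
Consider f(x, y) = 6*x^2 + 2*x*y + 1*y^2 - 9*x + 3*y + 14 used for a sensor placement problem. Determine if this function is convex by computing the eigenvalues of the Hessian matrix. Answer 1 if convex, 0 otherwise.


The Hessian of f(x,y) = 6*x^2 + 2*x*y + 1*y^2 - 9*x + 3*y + 14 is:
H = [[12, 2], [2, 2]]
Trace = 12 + 2 = 14
Determinant = 12*2 - (2)^2 = 20
Discriminant = (14)^2 - 4*20 = 116.0
Eigenvalues: lambda_1 = 1.6148, lambda_2 = 12.3852
The function is convex.

1


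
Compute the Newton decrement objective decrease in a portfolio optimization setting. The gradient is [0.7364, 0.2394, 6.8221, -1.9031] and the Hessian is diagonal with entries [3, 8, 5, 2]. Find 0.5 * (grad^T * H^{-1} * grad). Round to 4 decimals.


Step 1: H is diagonal, so H^(-1) * g = [0.2455, 0.0299, 1.3644, -0.9516].
Step 2: g^T H^(-1) g = sum_i g_i^2 / H_ii
  = (0.7364)^2/3 + (0.2394)^2/8 + (6.8221)^2/5 + (-1.9031)^2/2
  = 0.1808 + 0.0072 + 9.3082 + 1.8109 = 11.307
Step 3: Objective decrease = 0.5 * g^T H^(-1) g = 5.6535


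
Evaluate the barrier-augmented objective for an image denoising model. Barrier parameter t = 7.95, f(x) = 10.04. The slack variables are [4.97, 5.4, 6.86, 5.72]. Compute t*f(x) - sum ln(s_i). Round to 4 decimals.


Step 1: Compute log-barrier.
ln values: [1.6034, 1.6864, 1.9257, 1.744]
phi = -(1.6034 + 1.6864 + 1.9257 + 1.744) = -6.9595
Step 2: Compute augmented objective.
t*f(x) = 7.95*10.04 = 79.818
Total = 79.818 - 6.9595 = 72.8585


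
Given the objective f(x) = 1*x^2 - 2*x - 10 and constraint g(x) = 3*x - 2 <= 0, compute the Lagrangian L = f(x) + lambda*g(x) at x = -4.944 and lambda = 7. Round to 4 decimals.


Step 1: Evaluate f(x).
f(-4.944) = 1*(-4.944)^2 - 2*(-4.944) - 10 = 24.3311
Step 2: Evaluate g(x).
g(-4.944) = 3*-4.944 - 2 = -16.832
Step 3: Compute Lagrangian.
L = 24.3311 + 7*-16.832 = -93.4929


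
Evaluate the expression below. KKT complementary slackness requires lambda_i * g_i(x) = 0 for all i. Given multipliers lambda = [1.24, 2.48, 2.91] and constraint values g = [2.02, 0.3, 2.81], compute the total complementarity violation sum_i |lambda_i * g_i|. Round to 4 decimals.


KKT complementary slackness check:
lambda_1 * g_1 = 1.24 * 2.02 = 2.5048
lambda_2 * g_2 = 2.48 * 0.3 = 0.744
lambda_3 * g_3 = 2.91 * 2.81 = 8.1771
Total violation = 2.5048 + 0.744 + 8.1771 = 11.4259


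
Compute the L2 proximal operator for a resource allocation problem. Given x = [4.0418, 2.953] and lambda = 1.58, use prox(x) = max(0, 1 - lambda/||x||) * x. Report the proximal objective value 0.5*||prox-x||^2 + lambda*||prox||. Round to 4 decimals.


Step 1: Compute ||x||.
||x|| = 5.0056
Step 2: Compute scaling factor.
scale = max(0, 1 - 1.58/5.0056) = 0.6844
Step 3: prox(x) = [2.766, 2.0209]
||prox(x)|| = 3.4256
Step 4: Proximal objective.
0.5*||prox-x||^2 = 1.2482
lambda*||prox|| = 5.4124
Total = 6.6607


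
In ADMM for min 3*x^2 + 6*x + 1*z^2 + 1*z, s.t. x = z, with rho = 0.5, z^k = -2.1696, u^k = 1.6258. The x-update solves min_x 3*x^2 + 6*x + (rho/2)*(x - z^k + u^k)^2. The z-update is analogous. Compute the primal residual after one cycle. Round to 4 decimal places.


ADMM iteration with rho = 0.5, z^k = -2.1696, u^k = 1.6258
Step 1: x-update.
Minimize 3*x^2 + 6*x + (0.5/2)*(x + 2.1696 + 1.6258)^2
FOC: (2*3 + 0.5)*x = -6 + 0.5*(-2.1696 - 1.6258)
x^{k+1} = -1.215
Step 2: z-update.
Minimize 1*z^2 + 1*z + (0.5/2)*(-1.215 - z + 1.6258)^2
FOC: (2*1 + 0.5)*z = -1 + 0.5*(-1.215 + 1.6258)
z^{k+1} = -0.3178
Step 3: u-update.
u^{k+1} = 1.6258 - 1.215 + 0.3178 = 0.7286
Step 4: Primal residual = |-1.215 + 0.3178| = 0.8972


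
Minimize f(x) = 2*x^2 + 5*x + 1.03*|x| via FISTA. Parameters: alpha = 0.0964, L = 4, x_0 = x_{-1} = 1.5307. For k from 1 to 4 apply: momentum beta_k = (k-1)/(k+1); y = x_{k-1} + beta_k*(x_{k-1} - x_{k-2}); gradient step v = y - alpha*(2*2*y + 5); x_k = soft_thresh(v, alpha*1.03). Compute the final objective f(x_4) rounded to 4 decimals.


FISTA on f(x) = 2*x^2 + 5*x + 1.03*|x|
L = 4, alpha = 0.0964
Iteration 1: beta = 0.0, y = 1.5307 + 0.0*(1.5307 - 1.5307) = 1.5307
  grad(y) = 11.1228, v = y - alpha*grad = 0.4585
  prox(v) = soft_thresh(0.4585, 0.0993) = 0.3592
Iteration 2: beta = 0.3333, y = 0.3592 + 0.3333*(0.3592 - 1.5307) = -0.0313
  grad(y) = 4.8746, v = y - alpha*grad = -0.5013
  prox(v) = soft_thresh(-0.5013, 0.0993) = -0.402
Iteration 3: beta = 0.5, y = -0.402 + 0.5*(-0.402 - 0.3592) = -0.7825
  grad(y) = 1.8699, v = y - alpha*grad = -0.9628
  prox(v) = soft_thresh(-0.9628, 0.0993) = -0.8635
Iteration 4: beta = 0.6, y = -0.8635 + 0.6*(-0.8635 + 0.402) = -1.1404
  grad(y) = 0.4383, v = y - alpha*grad = -1.1827
  prox(v) = soft_thresh(-1.1827, 0.0993) = -1.0834
f(x_4) = 2*(-1.0834)^2 + 5*(-1.0834) + 1.03*|-1.0834| = -1.9536


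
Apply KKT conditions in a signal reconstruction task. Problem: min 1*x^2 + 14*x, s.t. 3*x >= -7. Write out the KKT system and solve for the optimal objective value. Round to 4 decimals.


Step 1: Try lambda = 0 (constraint inactive).
x_unc = -14/(2*1) = -7.0
Check: 3*-7.0 = -21.0 < -7 -- violated!
Step 2: Constraint must be active: 3*x = -7
x* = -7/3 = -2.3333 (rounded; the exact value -7/3 is used below)
lambda = (2*1*(-7/3) + 14)/3 = 3.1111
Step 3: Compute optimal value.
f(x*) = 1*(-7/3)^2 + 14*(-7/3) = -27.2222


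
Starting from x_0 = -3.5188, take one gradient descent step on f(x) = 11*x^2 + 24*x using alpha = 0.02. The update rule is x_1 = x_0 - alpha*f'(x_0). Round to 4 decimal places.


We compute the gradient at x_0 and apply the update.
f'(x) = 22*x + 24
f'(-3.5188) = 22*-3.5188 + 24 = -53.4136
x_1 = -3.5188 - 0.02*-53.4136 = -2.4505


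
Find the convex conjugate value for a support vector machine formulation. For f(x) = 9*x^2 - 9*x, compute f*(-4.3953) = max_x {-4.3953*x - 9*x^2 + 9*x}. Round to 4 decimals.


f*(y) = sup_x {y*x - a*x^2 - b*x} = sup_x {(y-b)*x - a*x^2}
FOC: (y - b) - 2a*x = 0 => x* = (y - b)/(2a)
x* = (-4.3953 + 9)/(2*9) = 0.2558
f*(-4.3953) = (y-b)^2/(4a) = (-4.3953 + 9)^2/(4*9)
= 21.2033/36 = 0.589


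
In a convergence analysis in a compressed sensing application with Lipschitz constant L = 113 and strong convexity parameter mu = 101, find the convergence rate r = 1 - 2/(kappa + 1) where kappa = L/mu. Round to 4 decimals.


Step 1: Compute the condition number.
kappa = L/mu = 113/101 = 1.1188
Step 2: Compute the convergence rate.
r = 1 - 2/(kappa + 1) = 1 - 2*mu/(L + mu) = (L - mu)/(L + mu) = 12/214 = 0.0561


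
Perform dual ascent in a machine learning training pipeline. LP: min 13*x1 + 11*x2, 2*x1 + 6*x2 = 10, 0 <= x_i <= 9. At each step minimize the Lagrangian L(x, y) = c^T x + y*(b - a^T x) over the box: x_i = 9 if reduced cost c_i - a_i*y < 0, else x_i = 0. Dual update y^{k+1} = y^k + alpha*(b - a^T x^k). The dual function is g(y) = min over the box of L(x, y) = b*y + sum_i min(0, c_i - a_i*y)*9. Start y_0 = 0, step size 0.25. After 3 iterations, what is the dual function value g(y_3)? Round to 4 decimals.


Dual ascent for LP: min 13*x1 + 11*x2, 2*x1 + 6*x2 = 10, 0 <= x_i <= 9
Step 1: y^k = 0.0, reduced costs: (13.0, 11.0)
  x^k = (0.0, 0.0), subgradient = b - a^T x = 10.0
  y^{k+1} = 0.0 + 0.25*10.0 = 2.5
Step 2: y^k = 2.5, reduced costs: (8.0, -4.0)
  x^k = (0.0, 9.0), subgradient = b - a^T x = -44.0
  y^{k+1} = 2.5 + 0.25*-44.0 = -8.5
Step 3: y^k = -8.5, reduced costs: (30.0, 62.0)
  x^k = (0.0, 0.0), subgradient = b - a^T x = 10.0
  y^{k+1} = -8.5 + 0.25*10.0 = -6.0
Dual objective at y_3 = -6.0: reduced costs (25.0, 47.0), box minimizer x = (0.0, 0.0)
g(y_3) = b*y + (c1 - a1*y)*x1 + (c2 - a2*y)*x2 = 10*(-6.0) + 25.0*0.0 + 47.0*0.0 = -60.0 + 0.0 + 0.0 = -60.0


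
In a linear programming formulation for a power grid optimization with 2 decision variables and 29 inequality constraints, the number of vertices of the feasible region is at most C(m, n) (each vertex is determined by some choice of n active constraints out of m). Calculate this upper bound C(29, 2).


Each vertex corresponds to some choice of n active constraints out of m, so the number of vertices is at most C(m, n) = m! / (n!(m-n)!).
m = 29, n = 2
Numerator: 29 * 28
Denominator: 2! = 2
C(29, 2) = 406


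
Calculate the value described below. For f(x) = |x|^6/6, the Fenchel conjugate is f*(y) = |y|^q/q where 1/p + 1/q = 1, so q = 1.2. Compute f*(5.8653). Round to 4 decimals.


The conjugate exponent q satisfies 1/p + 1/q = 1.
p = 6, so q = 6/(6 - 1) = 1.2
|y|^q = 5.8653^1.2 = 8.355
f*(5.8653) = 8.355 / 1.2 = 6.9625


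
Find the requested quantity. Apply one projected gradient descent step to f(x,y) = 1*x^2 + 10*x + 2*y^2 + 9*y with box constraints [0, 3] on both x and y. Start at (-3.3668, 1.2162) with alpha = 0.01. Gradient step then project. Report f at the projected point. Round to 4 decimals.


Step 1: Compute gradient at (-3.3668, 1.2162).
grad_x = 2*1*-3.3668 + 10 = 3.2664
grad_y = 2*2*1.2162 + 9 = 13.8648
Step 2: Gradient step.
x_raw = -3.3668 - 0.01*3.2664 = -3.3995
y_raw = 1.2162 - 0.01*13.8648 = 1.0776
Step 3: Project onto [0, 3].
x_proj = clip(-3.3995) = 0.0
y_proj = clip(1.0776) = 1.0776
Step 4: Evaluate f.
f(0.0, 1.0776) = 12.0202


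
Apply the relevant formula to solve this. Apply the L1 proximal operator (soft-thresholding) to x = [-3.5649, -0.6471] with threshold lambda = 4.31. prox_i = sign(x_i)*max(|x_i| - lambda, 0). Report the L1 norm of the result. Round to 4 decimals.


Soft-thresholding with lambda = 4.31:
prox(-3.5649) = sign(-3.5649)*max(|-3.5649| - 4.31, 0) = 0.0
prox(-0.6471) = sign(-0.6471)*max(|-0.6471| - 4.31, 0) = 0.0
prox(x) = [0.0, 0.0]
||prox(x)||_1 = 0.0 + 0.0 = 0.0


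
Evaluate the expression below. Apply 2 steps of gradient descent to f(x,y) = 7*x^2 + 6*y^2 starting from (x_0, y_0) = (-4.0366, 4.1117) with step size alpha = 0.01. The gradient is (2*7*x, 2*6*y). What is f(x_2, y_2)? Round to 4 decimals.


Gradient descent on f(x,y) = 7*x^2 + 6*y^2.
Starting point: (-4.0366, 4.1117), alpha = 0.01
Step 1: grad_x = 2*7*-4.0366 = -56.5124, grad_y = 2*6*4.1117 = 49.3404
  x_1 = -4.0366 - 0.01*-56.5124 = -3.4715
  y_1 = 4.1117 - 0.01*49.3404 = 3.6183
Step 2: grad_x = 2*7*-3.4715 = -48.6007, grad_y = 2*6*3.6183 = 43.4196
  x_2 = -3.4715 - 0.01*-48.6007 = -2.9855
  y_2 = 3.6183 - 0.01*43.4196 = 3.1841
f(-2.9855, 3.1841) = 7*(-2.9855)^2 + 6*3.1841^2 = 123.2222


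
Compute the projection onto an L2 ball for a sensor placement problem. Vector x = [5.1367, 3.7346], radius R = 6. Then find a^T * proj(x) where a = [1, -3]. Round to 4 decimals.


Step 1: Compute ||x|| (intermediates to 6 decimals).
||x|| = sqrt(5.1367^2 + 3.7346^2) = 6.350821
Step 2: Project.
Since ||x|| > R, scale = R/||x|| = 6/6.350821 = 0.94476, proj(x) = scale * x
proj(x) = [4.852949, 3.528301]
Step 3: Dot product.
a^T * proj(x) = 1*4.852949 - 3*3.528301 = -5.732


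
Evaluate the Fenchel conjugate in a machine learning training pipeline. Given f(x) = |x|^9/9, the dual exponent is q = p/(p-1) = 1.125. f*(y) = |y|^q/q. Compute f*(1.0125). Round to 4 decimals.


The conjugate exponent q satisfies 1/p + 1/q = 1.
p = 9, so q = 9/(9 - 1) = 1.125
|y|^q = 1.0125^1.125 = 1.0141
f*(1.0125) = 1.0141 / 1.125 = 0.9014


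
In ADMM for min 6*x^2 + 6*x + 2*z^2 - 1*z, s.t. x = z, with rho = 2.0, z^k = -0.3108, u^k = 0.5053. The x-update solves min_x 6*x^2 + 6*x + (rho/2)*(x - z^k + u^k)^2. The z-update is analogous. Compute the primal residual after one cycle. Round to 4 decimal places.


ADMM iteration with rho = 2.0, z^k = -0.3108, u^k = 0.5053
Step 1: x-update.
Minimize 6*x^2 + 6*x + (2.0/2)*(x + 0.3108 + 0.5053)^2
FOC: (2*6 + 2.0)*x = -6 + 2.0*(-0.3108 - 0.5053)
x^{k+1} = -0.5452
Step 2: z-update.
Minimize 2*z^2 - 1*z + (2.0/2)*(-0.5452 - z + 0.5053)^2
FOC: (2*2 + 2.0)*z = 1 + 2.0*(-0.5452 + 0.5053)
z^{k+1} = 0.1534
Step 3: u-update.
u^{k+1} = 0.5053 - 0.5452 - 0.1534 = -0.1932
Step 4: Primal residual = |-0.5452 - 0.1534| = 0.6985


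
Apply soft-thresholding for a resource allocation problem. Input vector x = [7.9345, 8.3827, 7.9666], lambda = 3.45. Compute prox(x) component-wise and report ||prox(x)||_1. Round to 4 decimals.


Soft-thresholding with lambda = 3.45:
prox(7.9345) = sign(7.9345)*max(|7.9345| - 3.45, 0) = 4.4845
prox(8.3827) = sign(8.3827)*max(|8.3827| - 3.45, 0) = 4.9327
prox(7.9666) = sign(7.9666)*max(|7.9666| - 3.45, 0) = 4.5166
prox(x) = [4.4845, 4.9327, 4.5166]
||prox(x)||_1 = 4.4845 + 4.9327 + 4.5166 = 13.9338


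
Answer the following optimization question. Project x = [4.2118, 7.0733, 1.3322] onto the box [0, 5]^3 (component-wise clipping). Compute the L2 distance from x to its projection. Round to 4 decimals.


Project each component onto [0, 5].
clip(4.2118) = 4.2118, clip(7.0733) = 5.0, clip(1.3322) = 1.3322
Projection = [4.2118, 5.0, 1.3322]
Squared diffs: [0.0, 4.2986, 0.0]
Distance = sqrt(4.2986) = 2.0733


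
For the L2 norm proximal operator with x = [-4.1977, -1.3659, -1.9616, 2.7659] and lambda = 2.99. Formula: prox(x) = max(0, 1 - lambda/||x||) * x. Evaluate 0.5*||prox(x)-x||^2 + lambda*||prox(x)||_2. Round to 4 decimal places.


Step 1: Compute ||x||.
||x|| = 5.5664
Step 2: Compute scaling factor.
scale = max(0, 1 - 2.99/5.5664) = 0.4628
Step 3: prox(x) = [-1.9429, -0.6322, -0.9079, 1.2802]
||prox(x)|| = 2.5764
Step 4: Proximal objective.
0.5*||prox-x||^2 = 4.4701
lambda*||prox|| = 7.7034
Total = 12.1734


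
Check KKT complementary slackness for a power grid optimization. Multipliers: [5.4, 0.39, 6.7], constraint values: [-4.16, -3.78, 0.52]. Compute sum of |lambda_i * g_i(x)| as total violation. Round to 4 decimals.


KKT complementary slackness check:
lambda_1 * g_1 = 5.4 * -4.16 = -22.464
lambda_2 * g_2 = 0.39 * -3.78 = -1.4742
lambda_3 * g_3 = 6.7 * 0.52 = 3.484
Total violation = 22.464 + 1.4742 + 3.484 = 27.4222


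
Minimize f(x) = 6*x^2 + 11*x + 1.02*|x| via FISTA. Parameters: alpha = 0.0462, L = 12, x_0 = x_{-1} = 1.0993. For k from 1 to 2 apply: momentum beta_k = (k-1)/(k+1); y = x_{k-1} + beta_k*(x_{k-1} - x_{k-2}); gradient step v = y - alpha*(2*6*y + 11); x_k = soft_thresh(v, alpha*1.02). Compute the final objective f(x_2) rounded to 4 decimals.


FISTA on f(x) = 6*x^2 + 11*x + 1.02*|x|
L = 12, alpha = 0.0462
Iteration 1: beta = 0.0, y = 1.0993 + 0.0*(1.0993 - 1.0993) = 1.0993
  grad(y) = 24.1916, v = y - alpha*grad = -0.0184
  prox(v) = soft_thresh(-0.0184, 0.0471) = 0.0
Iteration 2: beta = 0.3333, y = 0.0 + 0.3333*(0.0 - 1.0993) = -0.3664
  grad(y) = 6.6028, v = y - alpha*grad = -0.6715
  prox(v) = soft_thresh(-0.6715, 0.0471) = -0.6244
f(x_2) = 6*(-0.6244)^2 + 11*(-0.6244) + 1.02*|-0.6244| = -3.8922


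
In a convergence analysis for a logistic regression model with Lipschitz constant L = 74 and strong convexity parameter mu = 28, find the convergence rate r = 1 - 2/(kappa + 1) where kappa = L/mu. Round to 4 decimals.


Step 1: Compute the condition number.
kappa = L/mu = 74/28 = 2.6429
Step 2: Compute the convergence rate.
r = 1 - 2/(kappa + 1) = 1 - 2*mu/(L + mu) = (L - mu)/(L + mu) = 46/102 = 0.451


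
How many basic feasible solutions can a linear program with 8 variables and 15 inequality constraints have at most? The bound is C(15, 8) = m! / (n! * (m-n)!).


Each vertex corresponds to some choice of n active constraints out of m, so the number of vertices is at most C(m, n) = m! / (n!(m-n)!).
m = 15, n = 8
Numerator: 15 * 14 * 13 * 12 * 11 * 10 * 9 * 8
Denominator: 8! = 40320
C(15, 8) = 6435


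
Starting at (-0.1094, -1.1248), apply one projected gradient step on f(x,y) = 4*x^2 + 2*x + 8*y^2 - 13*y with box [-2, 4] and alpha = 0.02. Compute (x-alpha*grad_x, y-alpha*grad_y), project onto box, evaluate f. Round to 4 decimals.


Step 1: Compute gradient at (-0.1094, -1.1248).
grad_x = 2*4*-0.1094 + 2 = 1.1248
grad_y = 2*8*-1.1248 - 13 = -30.9968
Step 2: Gradient step.
x_raw = -0.1094 - 0.02*1.1248 = -0.1319
y_raw = -1.1248 - 0.02*-30.9968 = -0.5049
Step 3: Project onto [-2, 4].
x_proj = clip(-0.1319) = -0.1319
y_proj = clip(-0.5049) = -0.5049
Step 4: Evaluate f.
f(-0.1319, -0.5049) = 8.4081


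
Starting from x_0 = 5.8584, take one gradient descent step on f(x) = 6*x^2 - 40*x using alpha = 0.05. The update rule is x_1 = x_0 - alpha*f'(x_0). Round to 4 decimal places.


We compute the gradient at x_0 and apply the update.
f'(x) = 12*x - 40
f'(5.8584) = 12*5.8584 - 40 = 30.3008
x_1 = 5.8584 - 0.05*30.3008 = 4.3434


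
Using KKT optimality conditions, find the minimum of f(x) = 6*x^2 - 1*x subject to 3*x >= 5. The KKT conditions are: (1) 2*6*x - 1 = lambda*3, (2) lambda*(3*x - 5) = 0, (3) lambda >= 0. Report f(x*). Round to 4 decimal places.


Step 1: Try lambda = 0 (constraint inactive).
x_unc = 1/(2*6) = 0.0833
Check: 3*0.0833 = 0.2499 < 5 -- violated!
Step 2: Constraint must be active: 3*x = 5
x* = 5/3 = 1.6667 (rounded; the exact value 5/3 is used below)
lambda = (2*6*(5/3) - 1)/3 = 6.3333
Step 3: Compute optimal value.
f(x*) = 6*(5/3)^2 - 1*(5/3) = 15.0


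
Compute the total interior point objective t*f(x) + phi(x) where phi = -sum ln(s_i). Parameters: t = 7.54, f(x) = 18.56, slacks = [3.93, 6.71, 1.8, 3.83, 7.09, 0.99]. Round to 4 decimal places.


Step 1: Compute log-barrier.
ln values: [1.3686, 1.9036, 0.5878, 1.3429, 1.9587, -0.0101]
phi = -(1.3686 + 1.9036 + 0.5878 + 1.3429 + 1.9587 - 0.0101) = -7.1515
Step 2: Compute augmented objective.
t*f(x) = 7.54*18.56 = 139.9424
Total = 139.9424 - 7.1515 = 132.7909


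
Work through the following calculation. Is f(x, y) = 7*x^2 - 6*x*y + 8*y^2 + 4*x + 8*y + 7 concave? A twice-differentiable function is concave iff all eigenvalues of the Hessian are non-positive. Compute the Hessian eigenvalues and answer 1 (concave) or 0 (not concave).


The Hessian of f(x,y) = 7*x^2 - 6*x*y + 8*y^2 + 4*x + 8*y + 7 is:
H = [[14, -6], [-6, 16]]
Trace = 14 + 16 = 30
Determinant = 14*16 - (-6)^2 = 188
Discriminant = (30)^2 - 4*188 = 148.0
Eigenvalues: lambda_1 = 8.9172, lambda_2 = 21.0828
The function is not concave.

0


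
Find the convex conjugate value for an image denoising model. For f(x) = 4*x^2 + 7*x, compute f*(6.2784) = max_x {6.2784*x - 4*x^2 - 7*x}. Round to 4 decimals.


f*(y) = sup_x {y*x - a*x^2 - b*x} = sup_x {(y-b)*x - a*x^2}
FOC: (y - b) - 2a*x = 0 => x* = (y - b)/(2a)
x* = (6.2784 - 7)/(2*4) = -0.0902
f*(6.2784) = (y-b)^2/(4a) = (6.2784 - 7)^2/(4*4)
= 0.5207/16 = 0.0325


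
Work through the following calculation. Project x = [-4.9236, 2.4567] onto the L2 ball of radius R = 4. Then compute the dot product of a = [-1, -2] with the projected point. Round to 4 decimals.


Step 1: Compute ||x|| (intermediates to 6 decimals).
||x|| = sqrt((-4.9236)^2 + 2.4567^2) = 5.502473
Step 2: Project.
Since ||x|| > R, scale = R/||x|| = 4/5.502473 = 0.726946, proj(x) = scale * x
proj(x) = [-3.579191, 1.785888]
Step 3: Dot product.
a^T * proj(x) = -1*(-3.579191) - 2*1.785888 = 0.0074


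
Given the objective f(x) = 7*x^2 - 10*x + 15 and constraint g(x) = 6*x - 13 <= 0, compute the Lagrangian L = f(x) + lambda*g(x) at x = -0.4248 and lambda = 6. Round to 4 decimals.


Step 1: Evaluate f(x).
f(-0.4248) = 7*(-0.4248)^2 - 10*(-0.4248) + 15 = 20.5112
Step 2: Evaluate g(x).
g(-0.4248) = 6*-0.4248 - 13 = -15.5488
Step 3: Compute Lagrangian.
L = 20.5112 + 6*-15.5488 = -72.7816


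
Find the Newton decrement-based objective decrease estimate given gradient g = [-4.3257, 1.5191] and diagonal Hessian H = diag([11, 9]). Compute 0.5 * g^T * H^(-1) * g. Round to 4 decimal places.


Step 1: H is diagonal, so H^(-1) * g = [-0.3932, 0.1688].
Step 2: g^T H^(-1) g = sum_i g_i^2 / H_ii
  = (-4.3257)^2/11 + (1.5191)^2/9
  = 1.7011 + 0.2564 = 1.9575
Step 3: Objective decrease = 0.5 * g^T H^(-1) g = 0.9787


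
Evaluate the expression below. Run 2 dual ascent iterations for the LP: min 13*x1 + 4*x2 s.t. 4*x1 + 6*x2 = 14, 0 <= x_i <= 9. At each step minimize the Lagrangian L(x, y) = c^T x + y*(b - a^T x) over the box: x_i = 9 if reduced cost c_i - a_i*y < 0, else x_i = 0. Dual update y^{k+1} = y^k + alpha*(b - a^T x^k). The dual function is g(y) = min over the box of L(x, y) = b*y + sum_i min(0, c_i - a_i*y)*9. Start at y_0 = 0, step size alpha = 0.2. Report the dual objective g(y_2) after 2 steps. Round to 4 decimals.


Dual ascent for LP: min 13*x1 + 4*x2, 4*x1 + 6*x2 = 14, 0 <= x_i <= 9
Step 1: y^k = 0.0, reduced costs: (13.0, 4.0)
  x^k = (0.0, 0.0), subgradient = b - a^T x = 14.0
  y^{k+1} = 0.0 + 0.2*14.0 = 2.8
Step 2: y^k = 2.8, reduced costs: (1.8, -12.8)
  x^k = (0.0, 9.0), subgradient = b - a^T x = -40.0
  y^{k+1} = 2.8 + 0.2*-40.0 = -5.2
Dual objective at y_2 = -5.2: reduced costs (33.8, 35.2), box minimizer x = (0.0, 0.0)
g(y_2) = b*y + (c1 - a1*y)*x1 + (c2 - a2*y)*x2 = 14*(-5.2) + 33.8*0.0 + 35.2*0.0 = -72.8 + 0.0 + 0.0 = -72.8


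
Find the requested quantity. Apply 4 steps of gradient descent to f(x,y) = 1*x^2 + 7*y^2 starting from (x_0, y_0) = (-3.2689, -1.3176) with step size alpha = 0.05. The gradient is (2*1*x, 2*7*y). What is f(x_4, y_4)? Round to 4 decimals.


Gradient descent on f(x,y) = 1*x^2 + 7*y^2.
Starting point: (-3.2689, -1.3176), alpha = 0.05
Step 1: grad_x = 2*1*-3.2689 = -6.5378, grad_y = 2*7*-1.3176 = -18.4464
  x_1 = -3.2689 - 0.05*-6.5378 = -2.942
  y_1 = -1.3176 - 0.05*-18.4464 = -0.3953
Step 2: grad_x = 2*1*-2.942 = -5.884, grad_y = 2*7*-0.3953 = -5.5339
  x_2 = -2.942 - 0.05*-5.884 = -2.6478
  y_2 = -0.3953 - 0.05*-5.5339 = -0.1186
Step 3: grad_x = 2*1*-2.6478 = -5.2956, grad_y = 2*7*-0.1186 = -1.6602
  x_3 = -2.6478 - 0.05*-5.2956 = -2.383
  y_3 = -0.1186 - 0.05*-1.6602 = -0.0356
Step 4: grad_x = 2*1*-2.383 = -4.7661, grad_y = 2*7*-0.0356 = -0.4981
  x_4 = -2.383 - 0.05*-4.7661 = -2.1447
  y_4 = -0.0356 - 0.05*-0.4981 = -0.0107
f(-2.1447, -0.0107) = 1*(-2.1447)^2 + 7*(-0.0107)^2 = 4.6006


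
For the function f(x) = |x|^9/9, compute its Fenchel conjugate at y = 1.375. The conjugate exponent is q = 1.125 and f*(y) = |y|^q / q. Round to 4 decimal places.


The conjugate exponent q satisfies 1/p + 1/q = 1.
p = 9, so q = 9/(9 - 1) = 1.125
|y|^q = 1.375^1.125 = 1.4308
f*(1.375) = 1.4308 / 1.125 = 1.2719


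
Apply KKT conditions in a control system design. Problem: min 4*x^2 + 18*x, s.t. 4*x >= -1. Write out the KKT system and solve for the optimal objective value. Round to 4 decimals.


Step 1: Try lambda = 0 (constraint inactive).
x_unc = -18/(2*4) = -2.25
Check: 4*-2.25 = -9.0 < -1 -- violated!
Step 2: Constraint must be active: 4*x = -1
x* = -1/4 = -0.25
lambda = (2*4*(-0.25) + 18)/4 = 4.0
Step 3: Compute optimal value.
f(x*) = 4*(-0.25)^2 + 18*(-0.25) = -4.25


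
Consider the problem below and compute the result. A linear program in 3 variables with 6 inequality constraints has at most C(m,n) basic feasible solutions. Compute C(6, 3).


Each vertex corresponds to some choice of n active constraints out of m, so the number of vertices is at most C(m, n) = m! / (n!(m-n)!).
m = 6, n = 3
Numerator: 6 * 5 * 4
Denominator: 3! = 6
C(6, 3) = 20


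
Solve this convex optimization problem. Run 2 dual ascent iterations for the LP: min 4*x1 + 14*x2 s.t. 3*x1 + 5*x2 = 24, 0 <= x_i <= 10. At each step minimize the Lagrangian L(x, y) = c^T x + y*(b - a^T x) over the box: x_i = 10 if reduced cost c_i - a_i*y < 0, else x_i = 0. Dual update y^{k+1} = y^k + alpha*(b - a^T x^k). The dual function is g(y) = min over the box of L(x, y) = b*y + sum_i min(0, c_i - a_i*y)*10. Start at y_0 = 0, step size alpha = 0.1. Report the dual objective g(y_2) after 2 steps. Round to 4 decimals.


Dual ascent for LP: min 4*x1 + 14*x2, 3*x1 + 5*x2 = 24, 0 <= x_i <= 10
Step 1: y^k = 0.0, reduced costs: (4.0, 14.0)
  x^k = (0.0, 0.0), subgradient = b - a^T x = 24.0
  y^{k+1} = 0.0 + 0.1*24.0 = 2.4
Step 2: y^k = 2.4, reduced costs: (-3.2, 2.0)
  x^k = (10.0, 0.0), subgradient = b - a^T x = -6.0
  y^{k+1} = 2.4 + 0.1*-6.0 = 1.8
Dual objective at y_2 = 1.8: reduced costs (-1.4, 5.0), box minimizer x = (10.0, 0.0)
g(y_2) = b*y + (c1 - a1*y)*x1 + (c2 - a2*y)*x2 = 24*1.8 + (-1.4)*10.0 + 5.0*0.0 = 43.2 - 14.0 + 0.0 = 29.2


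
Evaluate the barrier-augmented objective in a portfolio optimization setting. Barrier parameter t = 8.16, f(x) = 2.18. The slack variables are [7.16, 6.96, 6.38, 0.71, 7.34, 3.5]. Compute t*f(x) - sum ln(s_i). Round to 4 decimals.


Step 1: Compute log-barrier.
ln values: [1.9685, 1.9402, 1.8532, -0.3425, 1.9933, 1.2528]
phi = -(1.9685 + 1.9402 + 1.8532 - 0.3425 + 1.9933 + 1.2528) = -8.6655
Step 2: Compute augmented objective.
t*f(x) = 8.16*2.18 = 17.7888
Total = 17.7888 - 8.6655 = 9.1233


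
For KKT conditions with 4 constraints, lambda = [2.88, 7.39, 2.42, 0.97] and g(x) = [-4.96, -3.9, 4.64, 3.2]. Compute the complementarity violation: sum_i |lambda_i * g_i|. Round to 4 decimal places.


KKT complementary slackness check:
lambda_1 * g_1 = 2.88 * -4.96 = -14.2848
lambda_2 * g_2 = 7.39 * -3.9 = -28.821
lambda_3 * g_3 = 2.42 * 4.64 = 11.2288
lambda_4 * g_4 = 0.97 * 3.2 = 3.104
Total violation = 14.2848 + 28.821 + 11.2288 + 3.104 = 57.4386


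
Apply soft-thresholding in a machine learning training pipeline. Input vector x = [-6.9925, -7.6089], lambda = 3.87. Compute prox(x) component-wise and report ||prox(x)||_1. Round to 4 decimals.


Soft-thresholding with lambda = 3.87:
prox(-6.9925) = sign(-6.9925)*max(|-6.9925| - 3.87, 0) = -3.1225
prox(-7.6089) = sign(-7.6089)*max(|-7.6089| - 3.87, 0) = -3.7389
prox(x) = [-3.1225, -3.7389]
||prox(x)||_1 = 3.1225 + 3.7389 = 6.8614


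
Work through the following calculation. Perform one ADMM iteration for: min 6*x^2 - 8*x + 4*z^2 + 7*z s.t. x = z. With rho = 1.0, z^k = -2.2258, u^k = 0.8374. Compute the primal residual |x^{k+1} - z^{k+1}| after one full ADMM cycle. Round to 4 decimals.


ADMM iteration with rho = 1.0, z^k = -2.2258, u^k = 0.8374
Step 1: x-update.
Minimize 6*x^2 - 8*x + (1.0/2)*(x + 2.2258 + 0.8374)^2
FOC: (2*6 + 1.0)*x = 8 + 1.0*(-2.2258 - 0.8374)
x^{k+1} = 0.3798
Step 2: z-update.
Minimize 4*z^2 + 7*z + (1.0/2)*(0.3798 - z + 0.8374)^2
FOC: (2*4 + 1.0)*z = -7 + 1.0*(0.3798 + 0.8374)
z^{k+1} = -0.6425
Step 3: u-update.
u^{k+1} = 0.8374 + 0.3798 + 0.6425 = 1.8597
Step 4: Primal residual = |0.3798 + 0.6425| = 1.0223


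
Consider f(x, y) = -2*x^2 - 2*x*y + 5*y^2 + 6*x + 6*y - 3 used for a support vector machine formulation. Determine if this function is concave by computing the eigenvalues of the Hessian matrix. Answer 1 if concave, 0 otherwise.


The Hessian of f(x,y) = -2*x^2 - 2*x*y + 5*y^2 + 6*x + 6*y - 3 is:
H = [[-4, -2], [-2, 10]]
Trace = -4 + 10 = 6
Determinant = -4*10 - (-2)^2 = -44
Discriminant = (6)^2 - 4*-44 = 212.0
Eigenvalues: lambda_1 = -4.2801, lambda_2 = 10.2801
The function is not concave.

0


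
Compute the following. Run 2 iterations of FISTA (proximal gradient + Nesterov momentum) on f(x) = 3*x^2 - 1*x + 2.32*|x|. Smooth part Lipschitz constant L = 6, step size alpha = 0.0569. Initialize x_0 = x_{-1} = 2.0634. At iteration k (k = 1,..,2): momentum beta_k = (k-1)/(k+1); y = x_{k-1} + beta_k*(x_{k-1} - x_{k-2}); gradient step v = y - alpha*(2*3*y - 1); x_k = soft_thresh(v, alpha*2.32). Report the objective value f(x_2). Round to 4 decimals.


FISTA on f(x) = 3*x^2 - 1*x + 2.32*|x|
L = 6, alpha = 0.0569
Iteration 1: beta = 0.0, y = 2.0634 + 0.0*(2.0634 - 2.0634) = 2.0634
  grad(y) = 11.3804, v = y - alpha*grad = 1.4159
  prox(v) = soft_thresh(1.4159, 0.132) = 1.2838
Iteration 2: beta = 0.3333, y = 1.2838 + 0.3333*(1.2838 - 2.0634) = 1.024
  grad(y) = 5.144, v = y - alpha*grad = 0.7313
  prox(v) = soft_thresh(0.7313, 0.132) = 0.5993
f(x_2) = 3*0.5993^2 - 1*0.5993 + 2.32*|0.5993| = 1.8685


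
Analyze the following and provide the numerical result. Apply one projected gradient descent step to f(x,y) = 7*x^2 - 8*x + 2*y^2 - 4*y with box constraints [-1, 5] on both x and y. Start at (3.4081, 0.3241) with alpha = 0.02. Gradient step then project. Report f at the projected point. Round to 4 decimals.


Step 1: Compute gradient at (3.4081, 0.3241).
grad_x = 2*7*3.4081 - 8 = 39.7134
grad_y = 2*2*0.3241 - 4 = -2.7036
Step 2: Gradient step.
x_raw = 3.4081 - 0.02*39.7134 = 2.6138
y_raw = 0.3241 - 0.02*-2.7036 = 0.3782
Step 3: Project onto [-1, 5].
x_proj = clip(2.6138) = 2.6138
y_proj = clip(0.3782) = 0.3782
Step 4: Evaluate f.
f(2.6138, 0.3782) = 25.6875


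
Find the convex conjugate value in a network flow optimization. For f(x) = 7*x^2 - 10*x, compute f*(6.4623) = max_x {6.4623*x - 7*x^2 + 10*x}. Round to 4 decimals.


f*(y) = sup_x {y*x - a*x^2 - b*x} = sup_x {(y-b)*x - a*x^2}
FOC: (y - b) - 2a*x = 0 => x* = (y - b)/(2a)
x* = (6.4623 + 10)/(2*7) = 1.1759
f*(6.4623) = (y-b)^2/(4a) = (6.4623 + 10)^2/(4*7)
= 271.0073/28 = 9.6788


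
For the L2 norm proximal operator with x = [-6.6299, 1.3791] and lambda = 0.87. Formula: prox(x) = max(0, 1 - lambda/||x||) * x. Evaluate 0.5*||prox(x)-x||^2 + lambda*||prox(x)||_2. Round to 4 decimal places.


Step 1: Compute ||x||.
||x|| = 6.7718
Step 2: Compute scaling factor.
scale = max(0, 1 - 0.87/6.7718) = 0.8715
Step 3: prox(x) = [-5.7781, 1.2019]
||prox(x)|| = 5.9018
Step 4: Proximal objective.
0.5*||prox-x||^2 = 0.3785
lambda*||prox|| = 5.1346
Total = 5.513


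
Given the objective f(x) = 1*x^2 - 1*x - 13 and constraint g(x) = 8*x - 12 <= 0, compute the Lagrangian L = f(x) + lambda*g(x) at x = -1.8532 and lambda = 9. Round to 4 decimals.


Step 1: Evaluate f(x).
f(-1.8532) = 1*(-1.8532)^2 - 1*(-1.8532) - 13 = -7.7124
Step 2: Evaluate g(x).
g(-1.8532) = 8*-1.8532 - 12 = -26.8256
Step 3: Compute Lagrangian.
L = -7.7124 + 9*-26.8256 = -249.1428


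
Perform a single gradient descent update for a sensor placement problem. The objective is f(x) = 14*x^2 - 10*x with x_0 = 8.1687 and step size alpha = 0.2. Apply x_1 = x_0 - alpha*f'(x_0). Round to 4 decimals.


We compute the gradient at x_0 and apply the update.
f'(x) = 28*x - 10
f'(8.1687) = 28*8.1687 - 10 = 218.7236
x_1 = 8.1687 - 0.2*218.7236 = -35.576


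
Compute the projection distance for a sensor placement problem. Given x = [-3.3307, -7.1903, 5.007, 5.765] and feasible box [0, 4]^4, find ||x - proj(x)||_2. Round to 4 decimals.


Project each component onto [0, 4].
clip(-3.3307) = 0.0, clip(-7.1903) = 0.0, clip(5.007) = 4.0, clip(5.765) = 4.0
Projection = [0.0, 0.0, 4.0, 4.0]
Squared diffs: [11.0936, 51.7004, 1.014, 3.1152]
Distance = sqrt(66.9232) = 8.1807
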